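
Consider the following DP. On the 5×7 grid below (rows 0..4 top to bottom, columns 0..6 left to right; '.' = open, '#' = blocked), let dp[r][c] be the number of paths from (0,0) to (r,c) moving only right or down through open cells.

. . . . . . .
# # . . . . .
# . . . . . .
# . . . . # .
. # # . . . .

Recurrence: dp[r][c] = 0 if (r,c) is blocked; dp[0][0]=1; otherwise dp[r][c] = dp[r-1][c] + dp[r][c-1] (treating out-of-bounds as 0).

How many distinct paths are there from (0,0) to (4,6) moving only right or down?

r\c   0   1   2   3   4   5   6
  0   1   1   1   1   1   1   1
  1   0   0   1   2   3   4   5
  2   0   0   1   3   6  10  15
  3   0   0   1   4  10   0  15
  4   0   0   0   4  14  14  29

29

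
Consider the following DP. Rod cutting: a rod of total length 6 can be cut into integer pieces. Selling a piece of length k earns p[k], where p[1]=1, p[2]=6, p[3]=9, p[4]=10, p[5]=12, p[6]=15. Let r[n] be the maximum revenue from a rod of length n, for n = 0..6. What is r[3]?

   n    0    1    2    3    4    5    6
r[n]    0    1    6    9   12   15   18

9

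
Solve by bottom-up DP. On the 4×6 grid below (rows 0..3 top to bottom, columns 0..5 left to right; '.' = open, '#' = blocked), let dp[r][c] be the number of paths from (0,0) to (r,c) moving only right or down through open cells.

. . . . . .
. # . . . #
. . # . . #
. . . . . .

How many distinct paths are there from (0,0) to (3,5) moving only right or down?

r\c   0   1   2   3   4   5
  0   1   1   1   1   1   1
  1   1   0   1   2   3   0
  2   1   1   0   2   5   0
  3   1   2   2   4   9   9

9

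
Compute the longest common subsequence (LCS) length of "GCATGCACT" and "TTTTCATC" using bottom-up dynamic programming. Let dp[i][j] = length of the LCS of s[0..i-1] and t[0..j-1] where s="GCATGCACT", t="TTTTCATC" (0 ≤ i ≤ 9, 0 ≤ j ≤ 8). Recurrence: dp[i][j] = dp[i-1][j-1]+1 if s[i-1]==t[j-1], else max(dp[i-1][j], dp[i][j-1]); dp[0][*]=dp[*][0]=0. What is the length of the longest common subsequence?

4

   ''  T  T  T  T  C  A  T  C
''  0  0  0  0  0  0  0  0  0
 G  0  0  0  0  0  0  0  0  0
 C  0  0  0  0  0  1  1  1  1
 A  0  0  0  0  0  1  2  2  2
 T  0  1  1  1  1  1  2  3  3
 G  0  1  1  1  1  1  2  3  3
 C  0  1  1  1  1  2  2  3  4
 A  0  1  1  1  1  2  3  3  4
 C  0  1  1  1  1  2  3  3  4
 T  0  1  2  2  2  2  3  4  4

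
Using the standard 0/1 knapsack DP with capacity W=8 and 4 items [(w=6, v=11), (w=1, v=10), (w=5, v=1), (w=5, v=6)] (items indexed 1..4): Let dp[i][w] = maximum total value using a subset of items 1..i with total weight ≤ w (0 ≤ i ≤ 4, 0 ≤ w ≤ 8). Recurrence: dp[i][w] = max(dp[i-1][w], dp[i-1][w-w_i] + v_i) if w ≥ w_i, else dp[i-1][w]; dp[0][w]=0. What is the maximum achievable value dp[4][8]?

i\w   0   1   2   3   4   5   6   7   8
  0   0   0   0   0   0   0   0   0   0
  1   0   0   0   0   0   0  11  11  11
  2   0  10  10  10  10  10  11  21  21
  3   0  10  10  10  10  10  11  21  21
  4   0  10  10  10  10  10  16  21  21

21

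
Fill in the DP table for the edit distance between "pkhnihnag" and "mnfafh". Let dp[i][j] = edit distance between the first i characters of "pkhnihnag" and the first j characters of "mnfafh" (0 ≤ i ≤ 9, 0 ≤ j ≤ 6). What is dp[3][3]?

3

   ''  m  n  f  a  f  h
''  0  1  2  3  4  5  6
 p  1  1  2  3  4  5  6
 k  2  2  2  3  4  5  6
 h  3  3  3  3  4  5  5
 n  4  4  3  4  4  5  6
 i  5  5  4  4  5  5  6
 h  6  6  5  5  5  6  5
 n  7  7  6  6  6  6  6
 a  8  8  7  7  6  7  7
 g  9  9  8  8  7  7  8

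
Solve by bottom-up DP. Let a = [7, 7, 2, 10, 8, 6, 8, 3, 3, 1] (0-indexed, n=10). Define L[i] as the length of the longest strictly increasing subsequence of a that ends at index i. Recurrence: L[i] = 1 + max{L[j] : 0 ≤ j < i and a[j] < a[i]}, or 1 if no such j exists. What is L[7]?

2

   i    0    1    2    3    4    5    6    7    8    9
a[i]    7    7    2   10    8    6    8    3    3    1
L[i]    1    1    1    2    2    2    3    2    2    1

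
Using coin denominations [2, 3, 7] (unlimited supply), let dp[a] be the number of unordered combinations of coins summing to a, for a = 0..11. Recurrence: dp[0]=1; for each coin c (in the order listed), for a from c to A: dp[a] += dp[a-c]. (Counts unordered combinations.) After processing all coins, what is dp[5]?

1

after  coin     0     1     2     3     4     5     6     7     8     9    10    11
          2     1     0     1     0     1     0     1     0     1     0     1     0
          3     1     0     1     1     1     1     2     1     2     2     2     2
          7     1     0     1     1     1     1     2     2     2     3     3     3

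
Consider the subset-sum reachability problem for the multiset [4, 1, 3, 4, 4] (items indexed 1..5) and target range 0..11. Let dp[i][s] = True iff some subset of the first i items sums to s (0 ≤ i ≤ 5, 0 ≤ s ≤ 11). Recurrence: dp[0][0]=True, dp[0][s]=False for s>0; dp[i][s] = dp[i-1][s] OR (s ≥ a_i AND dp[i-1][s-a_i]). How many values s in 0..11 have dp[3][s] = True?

7

i\s   0   1   2   3   4   5   6   7   8   9  10  11
  0   T   F   F   F   F   F   F   F   F   F   F   F
  1   T   F   F   F   T   F   F   F   F   F   F   F
  2   T   T   F   F   T   T   F   F   F   F   F   F
  3   T   T   F   T   T   T   F   T   T   F   F   F
  4   T   T   F   T   T   T   F   T   T   T   F   T
  5   T   T   F   T   T   T   F   T   T   T   F   T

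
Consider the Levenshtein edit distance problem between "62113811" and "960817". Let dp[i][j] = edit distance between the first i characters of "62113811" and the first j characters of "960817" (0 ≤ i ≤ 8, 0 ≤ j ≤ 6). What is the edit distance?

   ''  9  6  0  8  1  7
''  0  1  2  3  4  5  6
 6  1  1  1  2  3  4  5
 2  2  2  2  2  3  4  5
 1  3  3  3  3  3  3  4
 1  4  4  4  4  4  3  4
 3  5  5  5  5  5  4  4
 8  6  6  6  6  5  5  5
 1  7  7  7  7  6  5  6
 1  8  8  8  8  7  6  6

6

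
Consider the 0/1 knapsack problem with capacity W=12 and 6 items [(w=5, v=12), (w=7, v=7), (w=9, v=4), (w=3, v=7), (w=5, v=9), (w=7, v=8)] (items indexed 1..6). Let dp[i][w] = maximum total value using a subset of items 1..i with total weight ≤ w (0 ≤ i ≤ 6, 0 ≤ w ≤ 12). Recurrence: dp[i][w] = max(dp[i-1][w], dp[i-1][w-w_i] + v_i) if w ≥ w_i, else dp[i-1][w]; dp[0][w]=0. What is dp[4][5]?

12

i\w   0   1   2   3   4   5   6   7   8   9  10  11  12
  0   0   0   0   0   0   0   0   0   0   0   0   0   0
  1   0   0   0   0   0  12  12  12  12  12  12  12  12
  2   0   0   0   0   0  12  12  12  12  12  12  12  19
  3   0   0   0   0   0  12  12  12  12  12  12  12  19
  4   0   0   0   7   7  12  12  12  19  19  19  19  19
  5   0   0   0   7   7  12  12  12  19  19  21  21  21
  6   0   0   0   7   7  12  12  12  19  19  21  21  21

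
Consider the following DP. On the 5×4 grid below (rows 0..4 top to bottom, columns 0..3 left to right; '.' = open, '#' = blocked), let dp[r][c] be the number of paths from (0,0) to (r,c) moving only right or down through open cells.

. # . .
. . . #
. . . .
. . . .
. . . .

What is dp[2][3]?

3

r\c   0   1   2   3
  0   1   0   0   0
  1   1   1   1   0
  2   1   2   3   3
  3   1   3   6   9
  4   1   4  10  19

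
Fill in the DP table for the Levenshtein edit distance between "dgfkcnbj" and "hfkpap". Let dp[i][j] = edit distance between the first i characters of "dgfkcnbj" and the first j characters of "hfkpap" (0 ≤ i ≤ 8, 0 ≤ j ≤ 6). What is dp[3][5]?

   ''  h  f  k  p  a  p
''  0  1  2  3  4  5  6
 d  1  1  2  3  4  5  6
 g  2  2  2  3  4  5  6
 f  3  3  2  3  4  5  6
 k  4  4  3  2  3  4  5
 c  5  5  4  3  3  4  5
 n  6  6  5  4  4  4  5
 b  7  7  6  5  5  5  5
 j  8  8  7  6  6  6  6

5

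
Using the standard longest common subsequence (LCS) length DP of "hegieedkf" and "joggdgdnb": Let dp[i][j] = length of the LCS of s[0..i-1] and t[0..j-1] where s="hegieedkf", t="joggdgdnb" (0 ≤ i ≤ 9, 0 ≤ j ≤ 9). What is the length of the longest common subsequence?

   ''  j  o  g  g  d  g  d  n  b
''  0  0  0  0  0  0  0  0  0  0
 h  0  0  0  0  0  0  0  0  0  0
 e  0  0  0  0  0  0  0  0  0  0
 g  0  0  0  1  1  1  1  1  1  1
 i  0  0  0  1  1  1  1  1  1  1
 e  0  0  0  1  1  1  1  1  1  1
 e  0  0  0  1  1  1  1  1  1  1
 d  0  0  0  1  1  2  2  2  2  2
 k  0  0  0  1  1  2  2  2  2  2
 f  0  0  0  1  1  2  2  2  2  2

2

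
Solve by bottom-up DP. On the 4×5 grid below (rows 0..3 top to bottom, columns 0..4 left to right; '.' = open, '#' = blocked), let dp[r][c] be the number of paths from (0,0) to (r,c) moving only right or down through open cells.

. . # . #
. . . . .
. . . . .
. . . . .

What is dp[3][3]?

16

r\c   0   1   2   3   4
  0   1   1   0   0   0
  1   1   2   2   2   2
  2   1   3   5   7   9
  3   1   4   9  16  25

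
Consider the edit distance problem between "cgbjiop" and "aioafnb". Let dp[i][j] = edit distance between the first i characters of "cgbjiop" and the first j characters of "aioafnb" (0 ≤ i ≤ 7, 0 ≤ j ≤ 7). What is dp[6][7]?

   ''  a  i  o  a  f  n  b
''  0  1  2  3  4  5  6  7
 c  1  1  2  3  4  5  6  7
 g  2  2  2  3  4  5  6  7
 b  3  3  3  3  4  5  6  6
 j  4  4  4  4  4  5  6  7
 i  5  5  4  5  5  5  6  7
 o  6  6  5  4  5  6  6  7
 p  7  7  6  5  5  6  7  7

7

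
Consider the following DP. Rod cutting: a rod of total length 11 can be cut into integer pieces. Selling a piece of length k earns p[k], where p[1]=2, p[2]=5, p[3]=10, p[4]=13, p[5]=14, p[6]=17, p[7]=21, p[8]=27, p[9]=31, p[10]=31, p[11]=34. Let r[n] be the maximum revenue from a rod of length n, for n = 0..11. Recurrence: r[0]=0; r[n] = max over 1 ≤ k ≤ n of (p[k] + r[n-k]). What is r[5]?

   n    0    1    2    3    4    5    6    7    8    9   10   11
r[n]    0    2    5   10   13   15   20   23   27   31   33   37

15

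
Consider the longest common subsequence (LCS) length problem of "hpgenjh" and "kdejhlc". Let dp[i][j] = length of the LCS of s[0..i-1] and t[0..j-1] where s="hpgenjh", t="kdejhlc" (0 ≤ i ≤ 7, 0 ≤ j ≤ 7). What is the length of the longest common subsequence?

   ''  k  d  e  j  h  l  c
''  0  0  0  0  0  0  0  0
 h  0  0  0  0  0  1  1  1
 p  0  0  0  0  0  1  1  1
 g  0  0  0  0  0  1  1  1
 e  0  0  0  1  1  1  1  1
 n  0  0  0  1  1  1  1  1
 j  0  0  0  1  2  2  2  2
 h  0  0  0  1  2  3  3  3

3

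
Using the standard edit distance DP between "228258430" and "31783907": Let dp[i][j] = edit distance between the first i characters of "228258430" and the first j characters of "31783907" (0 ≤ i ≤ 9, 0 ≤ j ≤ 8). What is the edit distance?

   ''  3  1  7  8  3  9  0  7
''  0  1  2  3  4  5  6  7  8
 2  1  1  2  3  4  5  6  7  8
 2  2  2  2  3  4  5  6  7  8
 8  3  3  3  3  3  4  5  6  7
 2  4  4  4  4  4  4  5  6  7
 5  5  5  5  5  5  5  5  6  7
 8  6  6  6  6  5  6  6  6  7
 4  7  7  7  7  6  6  7  7  7
 3  8  7  8  8  7  6  7  8  8
 0  9  8  8  9  8  7  7  7  8

8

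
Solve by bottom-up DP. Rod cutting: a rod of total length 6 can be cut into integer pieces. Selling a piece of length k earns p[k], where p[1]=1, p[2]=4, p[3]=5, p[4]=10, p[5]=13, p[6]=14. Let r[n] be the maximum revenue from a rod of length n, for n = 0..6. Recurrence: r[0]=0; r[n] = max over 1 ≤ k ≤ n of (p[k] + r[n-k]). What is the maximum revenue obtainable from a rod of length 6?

14

   n    0    1    2    3    4    5    6
r[n]    0    1    4    5   10   13   14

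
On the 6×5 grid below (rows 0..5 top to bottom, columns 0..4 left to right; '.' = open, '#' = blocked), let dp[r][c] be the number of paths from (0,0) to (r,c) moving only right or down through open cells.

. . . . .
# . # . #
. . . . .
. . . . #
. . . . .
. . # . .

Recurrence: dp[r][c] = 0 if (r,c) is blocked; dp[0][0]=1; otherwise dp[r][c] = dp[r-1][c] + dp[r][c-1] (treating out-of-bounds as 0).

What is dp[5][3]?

7

r\c   0   1   2   3   4
  0   1   1   1   1   1
  1   0   1   0   1   0
  2   0   1   1   2   2
  3   0   1   2   4   0
  4   0   1   3   7   7
  5   0   1   0   7  14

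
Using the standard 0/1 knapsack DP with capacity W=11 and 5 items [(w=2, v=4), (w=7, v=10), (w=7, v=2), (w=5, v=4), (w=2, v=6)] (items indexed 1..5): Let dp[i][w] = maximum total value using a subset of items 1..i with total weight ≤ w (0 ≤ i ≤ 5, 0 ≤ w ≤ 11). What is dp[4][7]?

i\w   0   1   2   3   4   5   6   7   8   9  10  11
  0   0   0   0   0   0   0   0   0   0   0   0   0
  1   0   0   4   4   4   4   4   4   4   4   4   4
  2   0   0   4   4   4   4   4  10  10  14  14  14
  3   0   0   4   4   4   4   4  10  10  14  14  14
  4   0   0   4   4   4   4   4  10  10  14  14  14
  5   0   0   6   6  10  10  10  10  10  16  16  20

10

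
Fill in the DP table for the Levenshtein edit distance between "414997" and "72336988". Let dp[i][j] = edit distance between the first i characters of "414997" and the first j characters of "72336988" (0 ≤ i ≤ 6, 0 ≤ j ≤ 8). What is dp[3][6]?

6

   ''  7  2  3  3  6  9  8  8
''  0  1  2  3  4  5  6  7  8
 4  1  1  2  3  4  5  6  7  8
 1  2  2  2  3  4  5  6  7  8
 4  3  3  3  3  4  5  6  7  8
 9  4  4  4  4  4  5  5  6  7
 9  5  5  5  5  5  5  5  6  7
 7  6  5  6  6  6  6  6  6  7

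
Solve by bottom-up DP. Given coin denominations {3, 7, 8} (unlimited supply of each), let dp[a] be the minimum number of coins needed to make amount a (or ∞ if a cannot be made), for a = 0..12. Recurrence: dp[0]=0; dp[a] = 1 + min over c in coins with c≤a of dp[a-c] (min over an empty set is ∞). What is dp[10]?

 a  0  1  2  3  4  5  6  7  8  9 10 11 12
dp  0  -  -  1  -  -  2  1  1  3  2  2  4
(- denotes ∞ / unreachable)

2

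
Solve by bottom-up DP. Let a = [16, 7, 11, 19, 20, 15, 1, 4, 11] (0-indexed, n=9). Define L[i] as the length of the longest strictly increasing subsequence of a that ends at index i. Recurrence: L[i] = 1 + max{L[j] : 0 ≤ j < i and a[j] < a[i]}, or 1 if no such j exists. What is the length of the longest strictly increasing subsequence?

4

   i    0    1    2    3    4    5    6    7    8
a[i]   16    7   11   19   20   15    1    4   11
L[i]    1    1    2    3    4    3    1    2    3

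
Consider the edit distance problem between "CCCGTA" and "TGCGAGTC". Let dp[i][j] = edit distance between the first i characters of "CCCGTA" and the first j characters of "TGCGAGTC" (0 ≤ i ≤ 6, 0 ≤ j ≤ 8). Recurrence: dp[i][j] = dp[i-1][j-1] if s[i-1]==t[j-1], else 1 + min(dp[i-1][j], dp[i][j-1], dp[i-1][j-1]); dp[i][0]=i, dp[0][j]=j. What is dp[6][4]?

4

   ''  T  G  C  G  A  G  T  C
''  0  1  2  3  4  5  6  7  8
 C  1  1  2  2  3  4  5  6  7
 C  2  2  2  2  3  4  5  6  6
 C  3  3  3  2  3  4  5  6  6
 G  4  4  3  3  2  3  4  5  6
 T  5  4  4  4  3  3  4  4  5
 A  6  5  5  5  4  3  4  5  5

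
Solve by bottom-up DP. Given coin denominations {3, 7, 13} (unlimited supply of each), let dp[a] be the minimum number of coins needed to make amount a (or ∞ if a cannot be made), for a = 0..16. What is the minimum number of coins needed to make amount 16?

 a  0  1  2  3  4  5  6  7  8  9 10 11 12 13 14 15 16
dp  0  -  -  1  -  -  2  1  -  3  2  -  4  1  2  5  2
(- denotes ∞ / unreachable)

2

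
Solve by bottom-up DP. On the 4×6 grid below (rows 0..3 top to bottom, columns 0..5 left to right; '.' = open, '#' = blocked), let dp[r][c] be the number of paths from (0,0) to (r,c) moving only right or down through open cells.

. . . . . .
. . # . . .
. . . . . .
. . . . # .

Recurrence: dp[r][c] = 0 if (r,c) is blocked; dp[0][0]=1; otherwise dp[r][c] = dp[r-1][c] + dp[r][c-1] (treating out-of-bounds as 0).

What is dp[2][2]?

3

r\c   0   1   2   3   4   5
  0   1   1   1   1   1   1
  1   1   2   0   1   2   3
  2   1   3   3   4   6   9
  3   1   4   7  11   0   9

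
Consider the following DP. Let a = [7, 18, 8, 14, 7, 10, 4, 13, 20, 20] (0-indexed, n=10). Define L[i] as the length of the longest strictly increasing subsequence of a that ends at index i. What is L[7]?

4

   i    0    1    2    3    4    5    6    7    8    9
a[i]    7   18    8   14    7   10    4   13   20   20
L[i]    1    2    2    3    1    3    1    4    5    5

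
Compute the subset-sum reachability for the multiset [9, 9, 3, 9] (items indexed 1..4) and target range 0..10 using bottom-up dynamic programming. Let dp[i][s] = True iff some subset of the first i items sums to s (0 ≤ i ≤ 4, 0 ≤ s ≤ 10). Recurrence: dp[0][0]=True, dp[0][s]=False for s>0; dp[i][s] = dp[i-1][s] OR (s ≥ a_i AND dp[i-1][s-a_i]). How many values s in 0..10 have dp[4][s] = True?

i\s   0   1   2   3   4   5   6   7   8   9  10
  0   T   F   F   F   F   F   F   F   F   F   F
  1   T   F   F   F   F   F   F   F   F   T   F
  2   T   F   F   F   F   F   F   F   F   T   F
  3   T   F   F   T   F   F   F   F   F   T   F
  4   T   F   F   T   F   F   F   F   F   T   F

3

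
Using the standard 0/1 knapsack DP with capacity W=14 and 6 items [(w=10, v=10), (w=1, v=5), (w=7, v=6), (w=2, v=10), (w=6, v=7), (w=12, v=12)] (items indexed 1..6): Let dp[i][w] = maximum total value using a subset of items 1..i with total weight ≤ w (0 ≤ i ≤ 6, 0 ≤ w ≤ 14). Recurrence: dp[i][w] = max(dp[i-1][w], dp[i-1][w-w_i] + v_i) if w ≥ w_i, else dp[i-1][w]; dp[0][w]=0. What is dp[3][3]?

i\w   0   1   2   3   4   5   6   7   8   9  10  11  12  13  14
  0   0   0   0   0   0   0   0   0   0   0   0   0   0   0   0
  1   0   0   0   0   0   0   0   0   0   0  10  10  10  10  10
  2   0   5   5   5   5   5   5   5   5   5  10  15  15  15  15
  3   0   5   5   5   5   5   5   6  11  11  11  15  15  15  15
  4   0   5  10  15  15  15  15  15  15  16  21  21  21  25  25
  5   0   5  10  15  15  15  15  15  17  22  22  22  22  25  25
  6   0   5  10  15  15  15  15  15  17  22  22  22  22  25  25

5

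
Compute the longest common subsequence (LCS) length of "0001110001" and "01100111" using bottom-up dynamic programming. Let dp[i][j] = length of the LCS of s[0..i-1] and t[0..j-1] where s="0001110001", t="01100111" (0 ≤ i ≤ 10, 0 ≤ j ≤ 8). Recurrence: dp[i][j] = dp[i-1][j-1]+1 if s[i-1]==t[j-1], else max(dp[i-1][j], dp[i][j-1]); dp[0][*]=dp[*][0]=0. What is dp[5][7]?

5

   ''  0  1  1  0  0  1  1  1
''  0  0  0  0  0  0  0  0  0
 0  0  1  1  1  1  1  1  1  1
 0  0  1  1  1  2  2  2  2  2
 0  0  1  1  1  2  3  3  3  3
 1  0  1  2  2  2  3  4  4  4
 1  0  1  2  3  3  3  4  5  5
 1  0  1  2  3  3  3  4  5  6
 0  0  1  2  3  4  4  4  5  6
 0  0  1  2  3  4  5  5  5  6
 0  0  1  2  3  4  5  5  5  6
 1  0  1  2  3  4  5  6  6  6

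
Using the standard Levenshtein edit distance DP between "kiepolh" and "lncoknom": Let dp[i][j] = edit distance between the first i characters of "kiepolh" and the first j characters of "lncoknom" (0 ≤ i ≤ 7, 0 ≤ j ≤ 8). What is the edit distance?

   ''  l  n  c  o  k  n  o  m
''  0  1  2  3  4  5  6  7  8
 k  1  1  2  3  4  4  5  6  7
 i  2  2  2  3  4  5  5  6  7
 e  3  3  3  3  4  5  6  6  7
 p  4  4  4  4  4  5  6  7  7
 o  5  5  5  5  4  5  6  6  7
 l  6  5  6  6  5  5  6  7  7
 h  7  6  6  7  6  6  6  7  8

8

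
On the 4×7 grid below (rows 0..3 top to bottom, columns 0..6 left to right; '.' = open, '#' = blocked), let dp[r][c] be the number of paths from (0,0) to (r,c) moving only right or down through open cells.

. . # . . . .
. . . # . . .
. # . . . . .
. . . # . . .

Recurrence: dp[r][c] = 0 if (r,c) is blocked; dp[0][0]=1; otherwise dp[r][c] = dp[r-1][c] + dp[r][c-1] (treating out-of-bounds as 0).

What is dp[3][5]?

4

r\c   0   1   2   3   4   5   6
  0   1   1   0   0   0   0   0
  1   1   2   2   0   0   0   0
  2   1   0   2   2   2   2   2
  3   1   1   3   0   2   4   6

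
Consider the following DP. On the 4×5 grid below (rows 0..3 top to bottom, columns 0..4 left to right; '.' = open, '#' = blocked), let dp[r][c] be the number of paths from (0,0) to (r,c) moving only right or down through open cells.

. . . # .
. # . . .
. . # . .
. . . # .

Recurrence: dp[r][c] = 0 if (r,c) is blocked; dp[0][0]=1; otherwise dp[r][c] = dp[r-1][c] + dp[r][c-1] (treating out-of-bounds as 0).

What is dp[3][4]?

2

r\c   0   1   2   3   4
  0   1   1   1   0   0
  1   1   0   1   1   1
  2   1   1   0   1   2
  3   1   2   2   0   2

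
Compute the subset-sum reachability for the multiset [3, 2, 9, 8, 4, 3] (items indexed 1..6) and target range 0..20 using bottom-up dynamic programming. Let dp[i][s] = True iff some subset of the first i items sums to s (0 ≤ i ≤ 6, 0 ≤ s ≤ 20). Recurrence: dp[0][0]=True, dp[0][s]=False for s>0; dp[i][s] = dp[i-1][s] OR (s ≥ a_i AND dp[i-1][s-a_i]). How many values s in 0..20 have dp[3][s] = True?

8

i\s   0   1   2   3   4   5   6   7   8   9  10  11  12  13  14  15  16  17  18  19  20
  0   T   F   F   F   F   F   F   F   F   F   F   F   F   F   F   F   F   F   F   F   F
  1   T   F   F   T   F   F   F   F   F   F   F   F   F   F   F   F   F   F   F   F   F
  2   T   F   T   T   F   T   F   F   F   F   F   F   F   F   F   F   F   F   F   F   F
  3   T   F   T   T   F   T   F   F   F   T   F   T   T   F   T   F   F   F   F   F   F
  4   T   F   T   T   F   T   F   F   T   T   T   T   T   T   T   F   F   T   F   T   T
  5   T   F   T   T   T   T   T   T   T   T   T   T   T   T   T   T   T   T   T   T   T
  6   T   F   T   T   T   T   T   T   T   T   T   T   T   T   T   T   T   T   T   T   T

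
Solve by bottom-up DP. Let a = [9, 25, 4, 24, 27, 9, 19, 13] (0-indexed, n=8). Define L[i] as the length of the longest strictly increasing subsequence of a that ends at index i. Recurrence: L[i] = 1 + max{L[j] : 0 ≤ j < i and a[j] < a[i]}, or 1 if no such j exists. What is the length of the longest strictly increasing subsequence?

3

   i    0    1    2    3    4    5    6    7
a[i]    9   25    4   24   27    9   19   13
L[i]    1    2    1    2    3    2    3    3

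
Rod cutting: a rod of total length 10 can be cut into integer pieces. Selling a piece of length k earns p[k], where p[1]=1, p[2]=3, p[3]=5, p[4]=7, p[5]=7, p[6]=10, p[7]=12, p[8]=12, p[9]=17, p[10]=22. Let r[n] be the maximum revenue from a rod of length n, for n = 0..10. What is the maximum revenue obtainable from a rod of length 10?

   n    0    1    2    3    4    5    6    7    8    9   10
r[n]    0    1    3    5    7    8   10   12   14   17   22

22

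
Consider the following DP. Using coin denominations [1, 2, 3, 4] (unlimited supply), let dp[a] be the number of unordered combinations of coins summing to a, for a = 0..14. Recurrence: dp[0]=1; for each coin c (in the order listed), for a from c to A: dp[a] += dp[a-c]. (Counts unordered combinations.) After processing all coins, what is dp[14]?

after  coin     0     1     2     3     4     5     6     7     8     9    10    11    12    13    14
          1     1     1     1     1     1     1     1     1     1     1     1     1     1     1     1
          2     1     1     2     2     3     3     4     4     5     5     6     6     7     7     8
          3     1     1     2     3     4     5     7     8    10    12    14    16    19    21    24
          4     1     1     2     3     5     6     9    11    15    18    23    27    34    39    47

47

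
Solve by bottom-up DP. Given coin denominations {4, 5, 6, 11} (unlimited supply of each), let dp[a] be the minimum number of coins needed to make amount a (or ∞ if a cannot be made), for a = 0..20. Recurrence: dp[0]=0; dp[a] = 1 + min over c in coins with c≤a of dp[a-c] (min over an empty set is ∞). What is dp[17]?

2

 a  0  1  2  3  4  5  6  7  8  9 10 11 12 13 14 15 16 17 18 19 20
dp  0  -  -  -  1  1  1  -  2  2  2  1  2  3  3  2  2  2  3  3  3
(- denotes ∞ / unreachable)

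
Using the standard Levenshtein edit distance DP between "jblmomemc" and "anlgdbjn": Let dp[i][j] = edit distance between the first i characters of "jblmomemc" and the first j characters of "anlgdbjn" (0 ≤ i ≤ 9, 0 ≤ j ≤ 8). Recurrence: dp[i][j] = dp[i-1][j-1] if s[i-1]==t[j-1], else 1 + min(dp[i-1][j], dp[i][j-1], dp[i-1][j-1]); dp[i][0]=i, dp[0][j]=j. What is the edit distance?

8

   ''  a  n  l  g  d  b  j  n
''  0  1  2  3  4  5  6  7  8
 j  1  1  2  3  4  5  6  6  7
 b  2  2  2  3  4  5  5  6  7
 l  3  3  3  2  3  4  5  6  7
 m  4  4  4  3  3  4  5  6  7
 o  5  5  5  4  4  4  5  6  7
 m  6  6  6  5  5  5  5  6  7
 e  7  7  7  6  6  6  6  6  7
 m  8  8  8  7  7  7  7  7  7
 c  9  9  9  8  8  8  8  8  8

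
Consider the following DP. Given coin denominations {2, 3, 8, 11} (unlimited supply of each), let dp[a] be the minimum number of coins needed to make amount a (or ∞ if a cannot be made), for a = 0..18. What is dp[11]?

1

 a  0  1  2  3  4  5  6  7  8  9 10 11 12 13 14 15 16 17 18
dp  0  -  1  1  2  2  2  3  1  3  2  1  3  2  2  3  2  3  3
(- denotes ∞ / unreachable)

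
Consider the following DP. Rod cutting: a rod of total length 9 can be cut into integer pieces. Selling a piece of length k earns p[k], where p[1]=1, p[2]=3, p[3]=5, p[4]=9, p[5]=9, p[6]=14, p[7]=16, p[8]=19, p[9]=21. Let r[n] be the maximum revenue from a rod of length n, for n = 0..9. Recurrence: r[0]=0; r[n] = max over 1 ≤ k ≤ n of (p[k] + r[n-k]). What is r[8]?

   n    0    1    2    3    4    5    6    7    8    9
r[n]    0    1    3    5    9   10   14   16   19   21

19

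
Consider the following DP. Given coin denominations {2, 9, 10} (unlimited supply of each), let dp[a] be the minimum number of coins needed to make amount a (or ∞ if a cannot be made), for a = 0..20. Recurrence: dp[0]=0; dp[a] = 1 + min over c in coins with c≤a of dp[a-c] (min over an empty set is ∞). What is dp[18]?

2

 a  0  1  2  3  4  5  6  7  8  9 10 11 12 13 14 15 16 17 18 19 20
dp  0  -  1  -  2  -  3  -  4  1  1  2  2  3  3  4  4  5  2  2  2
(- denotes ∞ / unreachable)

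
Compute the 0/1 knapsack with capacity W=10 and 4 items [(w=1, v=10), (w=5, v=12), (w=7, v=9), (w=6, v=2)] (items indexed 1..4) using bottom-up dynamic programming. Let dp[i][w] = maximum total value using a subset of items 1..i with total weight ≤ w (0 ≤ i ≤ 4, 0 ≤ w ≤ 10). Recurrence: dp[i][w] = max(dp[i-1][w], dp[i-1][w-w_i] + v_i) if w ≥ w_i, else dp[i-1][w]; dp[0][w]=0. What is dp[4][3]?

i\w   0   1   2   3   4   5   6   7   8   9  10
  0   0   0   0   0   0   0   0   0   0   0   0
  1   0  10  10  10  10  10  10  10  10  10  10
  2   0  10  10  10  10  12  22  22  22  22  22
  3   0  10  10  10  10  12  22  22  22  22  22
  4   0  10  10  10  10  12  22  22  22  22  22

10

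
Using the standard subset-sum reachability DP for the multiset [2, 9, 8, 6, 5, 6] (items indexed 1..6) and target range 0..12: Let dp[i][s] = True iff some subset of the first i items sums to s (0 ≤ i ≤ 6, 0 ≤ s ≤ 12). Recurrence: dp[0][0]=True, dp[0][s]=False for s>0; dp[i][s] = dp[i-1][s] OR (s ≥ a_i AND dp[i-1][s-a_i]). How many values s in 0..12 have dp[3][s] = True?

i\s   0   1   2   3   4   5   6   7   8   9  10  11  12
  0   T   F   F   F   F   F   F   F   F   F   F   F   F
  1   T   F   T   F   F   F   F   F   F   F   F   F   F
  2   T   F   T   F   F   F   F   F   F   T   F   T   F
  3   T   F   T   F   F   F   F   F   T   T   T   T   F
  4   T   F   T   F   F   F   T   F   T   T   T   T   F
  5   T   F   T   F   F   T   T   T   T   T   T   T   F
  6   T   F   T   F   F   T   T   T   T   T   T   T   T

6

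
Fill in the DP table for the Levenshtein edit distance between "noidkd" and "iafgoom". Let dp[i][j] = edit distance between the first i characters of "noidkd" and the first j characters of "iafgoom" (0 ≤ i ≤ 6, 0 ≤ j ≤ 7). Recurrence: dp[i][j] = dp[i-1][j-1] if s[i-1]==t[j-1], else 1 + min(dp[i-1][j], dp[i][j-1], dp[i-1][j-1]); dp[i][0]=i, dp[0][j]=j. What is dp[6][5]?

   ''  i  a  f  g  o  o  m
''  0  1  2  3  4  5  6  7
 n  1  1  2  3  4  5  6  7
 o  2  2  2  3  4  4  5  6
 i  3  2  3  3  4  5  5  6
 d  4  3  3  4  4  5  6  6
 k  5  4  4  4  5  5  6  7
 d  6  5  5  5  5  6  6  7

6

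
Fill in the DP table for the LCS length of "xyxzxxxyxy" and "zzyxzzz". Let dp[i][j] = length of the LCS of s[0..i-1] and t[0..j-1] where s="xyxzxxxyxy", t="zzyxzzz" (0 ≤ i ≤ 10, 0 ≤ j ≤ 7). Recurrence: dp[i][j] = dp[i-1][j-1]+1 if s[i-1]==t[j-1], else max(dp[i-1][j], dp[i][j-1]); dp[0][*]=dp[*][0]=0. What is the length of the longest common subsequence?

   ''  z  z  y  x  z  z  z
''  0  0  0  0  0  0  0  0
 x  0  0  0  0  1  1  1  1
 y  0  0  0  1  1  1  1  1
 x  0  0  0  1  2  2  2  2
 z  0  1  1  1  2  3  3  3
 x  0  1  1  1  2  3  3  3
 x  0  1  1  1  2  3  3  3
 x  0  1  1  1  2  3  3  3
 y  0  1  1  2  2  3  3  3
 x  0  1  1  2  3  3  3  3
 y  0  1  1  2  3  3  3  3

3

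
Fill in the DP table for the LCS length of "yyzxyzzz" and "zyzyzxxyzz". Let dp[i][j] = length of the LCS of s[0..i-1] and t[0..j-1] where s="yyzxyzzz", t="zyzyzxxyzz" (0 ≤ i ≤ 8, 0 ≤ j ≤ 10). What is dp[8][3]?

   ''  z  y  z  y  z  x  x  y  z  z
''  0  0  0  0  0  0  0  0  0  0  0
 y  0  0  1  1  1  1  1  1  1  1  1
 y  0  0  1  1  2  2  2  2  2  2  2
 z  0  1  1  2  2  3  3  3  3  3  3
 x  0  1  1  2  2  3  4  4  4  4  4
 y  0  1  2  2  3  3  4  4  5  5  5
 z  0  1  2  3  3  4  4  4  5  6  6
 z  0  1  2  3  3  4  4  4  5  6  7
 z  0  1  2  3  3  4  4  4  5  6  7

3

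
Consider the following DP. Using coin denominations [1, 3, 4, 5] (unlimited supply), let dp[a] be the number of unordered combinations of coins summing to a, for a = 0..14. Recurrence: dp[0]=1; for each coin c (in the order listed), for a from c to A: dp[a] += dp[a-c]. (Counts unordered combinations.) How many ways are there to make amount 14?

23

after  coin     0     1     2     3     4     5     6     7     8     9    10    11    12    13    14
          1     1     1     1     1     1     1     1     1     1     1     1     1     1     1     1
          3     1     1     1     2     2     2     3     3     3     4     4     4     5     5     5
          4     1     1     1     2     3     3     4     5     6     7     8     9    11    12    13
          5     1     1     1     2     3     4     5     6     8    10    12    14    17    20    23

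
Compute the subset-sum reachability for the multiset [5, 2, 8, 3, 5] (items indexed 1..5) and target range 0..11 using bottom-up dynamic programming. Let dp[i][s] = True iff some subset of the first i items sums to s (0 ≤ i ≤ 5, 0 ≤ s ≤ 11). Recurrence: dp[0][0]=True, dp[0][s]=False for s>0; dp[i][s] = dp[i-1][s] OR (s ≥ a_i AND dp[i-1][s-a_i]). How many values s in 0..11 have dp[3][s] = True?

6

i\s   0   1   2   3   4   5   6   7   8   9  10  11
  0   T   F   F   F   F   F   F   F   F   F   F   F
  1   T   F   F   F   F   T   F   F   F   F   F   F
  2   T   F   T   F   F   T   F   T   F   F   F   F
  3   T   F   T   F   F   T   F   T   T   F   T   F
  4   T   F   T   T   F   T   F   T   T   F   T   T
  5   T   F   T   T   F   T   F   T   T   F   T   T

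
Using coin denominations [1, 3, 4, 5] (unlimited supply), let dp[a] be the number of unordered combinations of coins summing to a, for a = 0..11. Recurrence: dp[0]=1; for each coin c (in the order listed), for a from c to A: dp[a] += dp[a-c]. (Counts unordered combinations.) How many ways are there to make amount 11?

14

after  coin     0     1     2     3     4     5     6     7     8     9    10    11
          1     1     1     1     1     1     1     1     1     1     1     1     1
          3     1     1     1     2     2     2     3     3     3     4     4     4
          4     1     1     1     2     3     3     4     5     6     7     8     9
          5     1     1     1     2     3     4     5     6     8    10    12    14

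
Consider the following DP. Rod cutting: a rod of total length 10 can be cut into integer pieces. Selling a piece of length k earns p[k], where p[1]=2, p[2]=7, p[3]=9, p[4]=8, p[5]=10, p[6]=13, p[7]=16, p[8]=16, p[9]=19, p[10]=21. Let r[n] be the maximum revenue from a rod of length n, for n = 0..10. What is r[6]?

21

   n    0    1    2    3    4    5    6    7    8    9   10
r[n]    0    2    7    9   14   16   21   23   28   30   35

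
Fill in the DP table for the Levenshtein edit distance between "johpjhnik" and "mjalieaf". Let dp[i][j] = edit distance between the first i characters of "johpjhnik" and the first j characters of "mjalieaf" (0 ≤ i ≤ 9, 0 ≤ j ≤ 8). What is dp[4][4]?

4

   ''  m  j  a  l  i  e  a  f
''  0  1  2  3  4  5  6  7  8
 j  1  1  1  2  3  4  5  6  7
 o  2  2  2  2  3  4  5  6  7
 h  3  3  3  3  3  4  5  6  7
 p  4  4  4  4  4  4  5  6  7
 j  5  5  4  5  5  5  5  6  7
 h  6  6  5  5  6  6  6  6  7
 n  7  7  6  6  6  7  7  7  7
 i  8  8  7  7  7  6  7  8  8
 k  9  9  8  8  8  7  7  8  9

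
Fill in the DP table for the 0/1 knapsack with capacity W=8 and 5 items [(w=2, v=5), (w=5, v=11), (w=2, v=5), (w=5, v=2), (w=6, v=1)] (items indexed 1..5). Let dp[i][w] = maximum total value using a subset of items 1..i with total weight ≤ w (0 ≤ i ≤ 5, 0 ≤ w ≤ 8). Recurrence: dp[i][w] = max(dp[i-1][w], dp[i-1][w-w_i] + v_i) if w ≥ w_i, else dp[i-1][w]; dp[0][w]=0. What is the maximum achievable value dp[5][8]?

i\w   0   1   2   3   4   5   6   7   8
  0   0   0   0   0   0   0   0   0   0
  1   0   0   5   5   5   5   5   5   5
  2   0   0   5   5   5  11  11  16  16
  3   0   0   5   5  10  11  11  16  16
  4   0   0   5   5  10  11  11  16  16
  5   0   0   5   5  10  11  11  16  16

16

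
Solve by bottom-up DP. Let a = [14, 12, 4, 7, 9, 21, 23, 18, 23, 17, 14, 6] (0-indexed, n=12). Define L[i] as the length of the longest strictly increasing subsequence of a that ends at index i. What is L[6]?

   i    0    1    2    3    4    5    6    7    8    9   10   11
a[i]   14   12    4    7    9   21   23   18   23   17   14    6
L[i]    1    1    1    2    3    4    5    4    5    4    4    2

5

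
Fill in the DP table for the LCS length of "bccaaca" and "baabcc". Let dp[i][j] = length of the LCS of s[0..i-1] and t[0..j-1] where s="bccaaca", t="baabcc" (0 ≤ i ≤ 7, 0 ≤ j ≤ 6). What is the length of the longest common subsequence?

4

   ''  b  a  a  b  c  c
''  0  0  0  0  0  0  0
 b  0  1  1  1  1  1  1
 c  0  1  1  1  1  2  2
 c  0  1  1  1  1  2  3
 a  0  1  2  2  2  2  3
 a  0  1  2  3  3  3  3
 c  0  1  2  3  3  4  4
 a  0  1  2  3  3  4  4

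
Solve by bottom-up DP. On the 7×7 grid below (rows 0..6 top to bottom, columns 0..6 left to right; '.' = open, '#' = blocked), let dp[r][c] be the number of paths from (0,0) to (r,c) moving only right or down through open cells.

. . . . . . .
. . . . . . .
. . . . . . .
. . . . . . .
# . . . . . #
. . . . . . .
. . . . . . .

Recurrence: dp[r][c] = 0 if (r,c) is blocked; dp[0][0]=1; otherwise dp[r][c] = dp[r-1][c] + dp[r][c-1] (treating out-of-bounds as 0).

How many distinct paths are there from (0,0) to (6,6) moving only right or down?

r\c   0   1   2   3   4   5   6
  0   1   1   1   1   1   1   1
  1   1   2   3   4   5   6   7
  2   1   3   6  10  15  21  28
  3   1   4  10  20  35  56  84
  4   0   4  14  34  69 125   0
  5   0   4  18  52 121 246 246
  6   0   4  22  74 195 441 687

687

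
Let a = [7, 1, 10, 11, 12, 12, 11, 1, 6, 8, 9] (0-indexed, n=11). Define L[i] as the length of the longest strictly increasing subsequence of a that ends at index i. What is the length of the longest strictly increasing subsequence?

4

   i    0    1    2    3    4    5    6    7    8    9   10
a[i]    7    1   10   11   12   12   11    1    6    8    9
L[i]    1    1    2    3    4    4    3    1    2    3    4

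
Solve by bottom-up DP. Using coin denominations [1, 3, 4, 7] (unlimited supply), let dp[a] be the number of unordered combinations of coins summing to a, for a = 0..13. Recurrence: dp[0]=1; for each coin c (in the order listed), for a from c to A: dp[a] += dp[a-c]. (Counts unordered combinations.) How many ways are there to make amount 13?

after  coin     0     1     2     3     4     5     6     7     8     9    10    11    12    13
          1     1     1     1     1     1     1     1     1     1     1     1     1     1     1
          3     1     1     1     2     2     2     3     3     3     4     4     4     5     5
          4     1     1     1     2     3     3     4     5     6     7     8     9    11    12
          7     1     1     1     2     3     3     4     6     7     8    10    12    14    16

16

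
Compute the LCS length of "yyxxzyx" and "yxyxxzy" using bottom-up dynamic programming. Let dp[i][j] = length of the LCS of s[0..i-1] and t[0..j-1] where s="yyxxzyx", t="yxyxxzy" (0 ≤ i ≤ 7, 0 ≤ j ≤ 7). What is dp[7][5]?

4

   ''  y  x  y  x  x  z  y
''  0  0  0  0  0  0  0  0
 y  0  1  1  1  1  1  1  1
 y  0  1  1  2  2  2  2  2
 x  0  1  2  2  3  3  3  3
 x  0  1  2  2  3  4  4  4
 z  0  1  2  2  3  4  5  5
 y  0  1  2  3  3  4  5  6
 x  0  1  2  3  4  4  5  6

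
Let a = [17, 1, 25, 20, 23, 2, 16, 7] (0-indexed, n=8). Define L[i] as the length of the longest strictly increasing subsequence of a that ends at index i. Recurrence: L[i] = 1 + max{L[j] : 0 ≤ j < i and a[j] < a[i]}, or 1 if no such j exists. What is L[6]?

   i    0    1    2    3    4    5    6    7
a[i]   17    1   25   20   23    2   16    7
L[i]    1    1    2    2    3    2    3    3

3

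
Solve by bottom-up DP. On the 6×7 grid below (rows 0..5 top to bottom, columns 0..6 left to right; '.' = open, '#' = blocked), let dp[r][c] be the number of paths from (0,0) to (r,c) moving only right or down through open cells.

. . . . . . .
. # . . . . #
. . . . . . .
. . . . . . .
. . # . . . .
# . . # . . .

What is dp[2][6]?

r\c   0   1   2   3   4   5   6
  0   1   1   1   1   1   1   1
  1   1   0   1   2   3   4   0
  2   1   1   2   4   7  11  11
  3   1   2   4   8  15  26  37
  4   1   3   0   8  23  49  86
  5   0   3   3   0  23  72 158

11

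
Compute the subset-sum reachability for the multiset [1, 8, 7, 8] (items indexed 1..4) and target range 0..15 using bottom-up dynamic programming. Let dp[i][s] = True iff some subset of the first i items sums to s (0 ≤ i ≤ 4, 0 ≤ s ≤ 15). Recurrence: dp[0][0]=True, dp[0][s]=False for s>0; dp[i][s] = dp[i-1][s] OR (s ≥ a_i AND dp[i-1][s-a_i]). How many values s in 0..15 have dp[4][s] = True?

6

i\s   0   1   2   3   4   5   6   7   8   9  10  11  12  13  14  15
  0   T   F   F   F   F   F   F   F   F   F   F   F   F   F   F   F
  1   T   T   F   F   F   F   F   F   F   F   F   F   F   F   F   F
  2   T   T   F   F   F   F   F   F   T   T   F   F   F   F   F   F
  3   T   T   F   F   F   F   F   T   T   T   F   F   F   F   F   T
  4   T   T   F   F   F   F   F   T   T   T   F   F   F   F   F   T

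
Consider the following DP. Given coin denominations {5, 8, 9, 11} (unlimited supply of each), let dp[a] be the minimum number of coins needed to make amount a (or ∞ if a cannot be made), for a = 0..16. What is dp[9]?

1

 a  0  1  2  3  4  5  6  7  8  9 10 11 12 13 14 15 16
dp  0  -  -  -  -  1  -  -  1  1  2  1  -  2  2  3  2
(- denotes ∞ / unreachable)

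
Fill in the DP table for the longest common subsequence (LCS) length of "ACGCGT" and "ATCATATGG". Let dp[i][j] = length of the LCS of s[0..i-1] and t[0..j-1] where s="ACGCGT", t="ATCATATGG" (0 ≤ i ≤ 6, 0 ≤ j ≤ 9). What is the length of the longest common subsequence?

4

   ''  A  T  C  A  T  A  T  G  G
''  0  0  0  0  0  0  0  0  0  0
 A  0  1  1  1  1  1  1  1  1  1
 C  0  1  1  2  2  2  2  2  2  2
 G  0  1  1  2  2  2  2  2  3  3
 C  0  1  1  2  2  2  2  2  3  3
 G  0  1  1  2  2  2  2  2  3  4
 T  0  1  2  2  2  3  3  3  3  4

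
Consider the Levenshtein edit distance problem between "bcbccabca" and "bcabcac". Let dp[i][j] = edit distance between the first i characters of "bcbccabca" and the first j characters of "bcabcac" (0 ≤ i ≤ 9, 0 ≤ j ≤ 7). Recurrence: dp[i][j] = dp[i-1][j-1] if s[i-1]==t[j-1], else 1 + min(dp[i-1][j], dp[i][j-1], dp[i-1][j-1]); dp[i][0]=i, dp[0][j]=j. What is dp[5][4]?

3

   ''  b  c  a  b  c  a  c
''  0  1  2  3  4  5  6  7
 b  1  0  1  2  3  4  5  6
 c  2  1  0  1  2  3  4  5
 b  3  2  1  1  1  2  3  4
 c  4  3  2  2  2  1  2  3
 c  5  4  3  3  3  2  2  2
 a  6  5  4  3  4  3  2  3
 b  7  6  5  4  3  4  3  3
 c  8  7  6  5  4  3  4  3
 a  9  8  7  6  5  4  3  4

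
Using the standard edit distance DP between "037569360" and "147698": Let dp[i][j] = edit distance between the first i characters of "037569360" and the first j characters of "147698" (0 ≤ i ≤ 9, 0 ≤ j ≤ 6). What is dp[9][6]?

   ''  1  4  7  6  9  8
''  0  1  2  3  4  5  6
 0  1  1  2  3  4  5  6
 3  2  2  2  3  4  5  6
 7  3  3  3  2  3  4  5
 5  4  4  4  3  3  4  5
 6  5  5  5  4  3  4  5
 9  6  6  6  5  4  3  4
 3  7  7  7  6  5  4  4
 6  8  8  8  7  6  5  5
 0  9  9  9  8  7  6  6

6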